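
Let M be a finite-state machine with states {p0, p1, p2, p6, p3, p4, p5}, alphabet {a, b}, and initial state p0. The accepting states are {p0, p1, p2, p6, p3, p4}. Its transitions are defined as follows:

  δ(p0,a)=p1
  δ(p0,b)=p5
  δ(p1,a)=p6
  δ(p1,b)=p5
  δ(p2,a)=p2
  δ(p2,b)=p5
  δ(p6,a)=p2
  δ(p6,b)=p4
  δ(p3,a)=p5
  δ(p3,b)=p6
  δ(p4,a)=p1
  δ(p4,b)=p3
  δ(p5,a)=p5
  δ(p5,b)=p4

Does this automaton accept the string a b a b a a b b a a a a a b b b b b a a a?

start at p0
read 'a': p0 → p1
read 'b': p1 → p5
read 'a': p5 → p5
read 'b': p5 → p4
read 'a': p4 → p1
read 'a': p1 → p6
read 'b': p6 → p4
read 'b': p4 → p3
read 'a': p3 → p5
read 'a': p5 → p5
read 'a': p5 → p5
read 'a': p5 → p5
read 'a': p5 → p5
read 'b': p5 → p4
read 'b': p4 → p3
read 'b': p3 → p6
read 'b': p6 → p4
read 'b': p4 → p3
read 'a': p3 → p5
read 'a': p5 → p5
read 'a': p5 → p5
End state p5 is not accepting.

No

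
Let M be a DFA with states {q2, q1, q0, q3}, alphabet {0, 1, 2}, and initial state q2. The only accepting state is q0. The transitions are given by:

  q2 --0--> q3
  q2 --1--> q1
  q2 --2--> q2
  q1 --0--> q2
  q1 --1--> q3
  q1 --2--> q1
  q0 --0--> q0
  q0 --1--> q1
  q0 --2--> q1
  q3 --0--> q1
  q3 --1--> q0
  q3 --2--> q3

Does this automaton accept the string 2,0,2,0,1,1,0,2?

No

Trace: q2 -2-> q2 -0-> q3 -2-> q3 -0-> q1 -1-> q3 -1-> q0 -0-> q0 -2-> q1
End state q1 is not accepting.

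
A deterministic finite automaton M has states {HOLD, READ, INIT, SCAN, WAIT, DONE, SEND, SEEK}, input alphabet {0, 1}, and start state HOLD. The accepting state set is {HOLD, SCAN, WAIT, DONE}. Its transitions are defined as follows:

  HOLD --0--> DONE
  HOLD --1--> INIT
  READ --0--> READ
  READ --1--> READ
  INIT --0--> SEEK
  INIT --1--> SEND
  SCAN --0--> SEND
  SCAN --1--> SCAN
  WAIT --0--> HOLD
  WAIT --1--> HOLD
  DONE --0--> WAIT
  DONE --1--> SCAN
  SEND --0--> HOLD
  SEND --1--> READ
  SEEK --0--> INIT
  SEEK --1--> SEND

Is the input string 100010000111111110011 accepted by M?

start at HOLD
read '1': HOLD → INIT
read '0': INIT → SEEK
read '0': SEEK → INIT
read '0': INIT → SEEK
read '1': SEEK → SEND
read '0': SEND → HOLD
read '0': HOLD → DONE
read '0': DONE → WAIT
read '0': WAIT → HOLD
read '1': HOLD → INIT
read '1': INIT → SEND
read '1': SEND → READ
read '1': READ → READ
read '1': READ → READ
read '1': READ → READ
read '1': READ → READ
read '1': READ → READ
read '0': READ → READ
read '0': READ → READ
read '1': READ → READ
read '1': READ → READ
End state READ is not accepting.

No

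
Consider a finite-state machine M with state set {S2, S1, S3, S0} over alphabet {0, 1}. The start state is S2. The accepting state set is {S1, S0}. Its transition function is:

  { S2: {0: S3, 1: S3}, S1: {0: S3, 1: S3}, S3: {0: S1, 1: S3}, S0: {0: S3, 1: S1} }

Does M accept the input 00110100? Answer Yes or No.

Trace: S2 -0-> S3 -0-> S1 -1-> S3 -1-> S3 -0-> S1 -1-> S3 -0-> S1 -0-> S3
End state S3 is not accepting.

No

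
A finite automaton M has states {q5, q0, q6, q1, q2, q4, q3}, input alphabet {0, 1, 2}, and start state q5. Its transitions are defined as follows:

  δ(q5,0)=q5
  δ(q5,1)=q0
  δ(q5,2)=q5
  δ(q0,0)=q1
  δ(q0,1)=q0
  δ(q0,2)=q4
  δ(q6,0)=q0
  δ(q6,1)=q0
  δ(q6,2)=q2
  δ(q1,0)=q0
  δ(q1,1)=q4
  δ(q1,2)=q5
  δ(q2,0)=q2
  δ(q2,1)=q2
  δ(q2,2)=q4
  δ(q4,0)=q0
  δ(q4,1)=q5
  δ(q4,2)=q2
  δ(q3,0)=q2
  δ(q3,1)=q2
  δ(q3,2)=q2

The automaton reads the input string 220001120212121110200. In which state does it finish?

q5

q5 → q5 → q5 → q5 → q5 → q5 → q0 → q0 → q4 → q0 → q4 → q5 → q5 → q0 → q4 → q5 → q0 → q0 → q1 → q5 → q5 → q5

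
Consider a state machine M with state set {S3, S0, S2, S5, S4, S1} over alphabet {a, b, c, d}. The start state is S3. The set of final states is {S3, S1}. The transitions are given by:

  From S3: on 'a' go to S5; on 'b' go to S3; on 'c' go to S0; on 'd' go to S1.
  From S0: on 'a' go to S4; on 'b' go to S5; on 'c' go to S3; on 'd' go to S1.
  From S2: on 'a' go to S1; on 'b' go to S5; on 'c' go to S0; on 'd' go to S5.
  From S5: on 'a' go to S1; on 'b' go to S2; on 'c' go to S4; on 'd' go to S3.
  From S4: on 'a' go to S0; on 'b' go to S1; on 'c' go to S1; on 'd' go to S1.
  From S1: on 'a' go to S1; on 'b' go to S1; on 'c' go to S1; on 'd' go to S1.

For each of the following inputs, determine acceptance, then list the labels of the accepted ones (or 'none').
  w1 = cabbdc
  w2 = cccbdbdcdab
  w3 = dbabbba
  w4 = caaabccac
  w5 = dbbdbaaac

w1: S3 → S0 → S4 → S1 → S1 → S1 → S1  → end S1, accepted
w2: S3 → S0 → S3 → S0 → S5 → S3 → S3 → S1 → S1 → S1 → S1 → S1  → end S1, accepted
w3: S3 → S1 → S1 → S1 → S1 → S1 → S1 → S1  → end S1, accepted
w4: S3 → S0 → S4 → S0 → S4 → S1 → S1 → S1 → S1 → S1  → end S1, accepted
w5: S3 → S1 → S1 → S1 → S1 → S1 → S1 → S1 → S1 → S1  → end S1, accepted

w1, w2, w3, w4, w5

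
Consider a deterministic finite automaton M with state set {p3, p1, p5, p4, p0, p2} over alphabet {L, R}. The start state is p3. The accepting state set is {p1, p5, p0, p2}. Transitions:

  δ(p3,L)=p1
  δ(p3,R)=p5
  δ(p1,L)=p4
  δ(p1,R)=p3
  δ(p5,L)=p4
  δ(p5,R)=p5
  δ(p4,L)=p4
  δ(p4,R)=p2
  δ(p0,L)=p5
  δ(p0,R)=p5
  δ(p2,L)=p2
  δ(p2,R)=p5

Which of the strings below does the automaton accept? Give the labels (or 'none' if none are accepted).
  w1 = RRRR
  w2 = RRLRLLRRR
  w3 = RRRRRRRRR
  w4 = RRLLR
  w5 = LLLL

w1, w2, w3, w4

w1: p3 → p5 → p5 → p5 → p5  → end p5, accepted
w2: p3 → p5 → p5 → p4 → p2 → p2 → p2 → p5 → p5 → p5  → end p5, accepted
w3: p3 → p5 → p5 → p5 → p5 → p5 → p5 → p5 → p5 → p5  → end p5, accepted
w4: p3 → p5 → p5 → p4 → p4 → p2  → end p2, accepted
w5: p3 → p1 → p4 → p4 → p4  → end p4, rejected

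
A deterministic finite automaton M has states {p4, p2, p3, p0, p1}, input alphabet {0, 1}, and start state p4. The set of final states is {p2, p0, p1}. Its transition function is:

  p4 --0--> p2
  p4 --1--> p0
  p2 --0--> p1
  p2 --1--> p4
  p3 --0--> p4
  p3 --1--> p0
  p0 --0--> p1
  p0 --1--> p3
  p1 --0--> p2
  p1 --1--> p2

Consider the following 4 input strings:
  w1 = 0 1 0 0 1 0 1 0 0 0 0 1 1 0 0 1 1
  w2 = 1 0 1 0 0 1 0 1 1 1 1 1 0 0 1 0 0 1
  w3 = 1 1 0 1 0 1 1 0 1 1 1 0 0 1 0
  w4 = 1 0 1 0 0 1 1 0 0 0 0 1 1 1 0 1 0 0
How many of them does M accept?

4

w1: p4 → p2 → p4 → p2 → p1 → p2 → p1 → p2 → p1 → p2 → p1 → p2 → p4 → p0 → p1 → p2 → p4 → p0  → end p0, accepted
w2: p4 → p0 → p1 → p2 → p1 → p2 → p4 → p2 → p4 → p0 → p3 → p0 → p3 → p4 → p2 → p4 → p2 → p1 → p2  → end p2, accepted
w3: p4 → p0 → p3 → p4 → p0 → p1 → p2 → p4 → p2 → p4 → p0 → p3 → p4 → p2 → p4 → p2  → end p2, accepted
w4: p4 → p0 → p1 → p2 → p1 → p2 → p4 → p0 → p1 → p2 → p1 → p2 → p4 → p0 → p3 → p4 → p0 → p1 → p2  → end p2, accepted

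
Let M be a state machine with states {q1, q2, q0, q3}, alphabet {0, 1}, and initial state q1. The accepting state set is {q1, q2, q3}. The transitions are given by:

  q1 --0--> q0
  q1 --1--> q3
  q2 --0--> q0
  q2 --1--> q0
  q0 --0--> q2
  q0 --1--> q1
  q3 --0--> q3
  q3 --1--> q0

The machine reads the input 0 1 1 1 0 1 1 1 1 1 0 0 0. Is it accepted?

No

start at q1
read '0': q1 → q0
read '1': q0 → q1
read '1': q1 → q3
read '1': q3 → q0
read '0': q0 → q2
read '1': q2 → q0
read '1': q0 → q1
read '1': q1 → q3
read '1': q3 → q0
read '1': q0 → q1
read '0': q1 → q0
read '0': q0 → q2
read '0': q2 → q0
End state q0 is not accepting.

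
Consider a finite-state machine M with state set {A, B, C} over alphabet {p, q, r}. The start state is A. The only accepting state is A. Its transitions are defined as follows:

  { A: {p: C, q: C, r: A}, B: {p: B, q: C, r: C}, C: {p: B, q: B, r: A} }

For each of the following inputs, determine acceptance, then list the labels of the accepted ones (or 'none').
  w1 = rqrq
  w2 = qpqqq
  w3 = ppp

w1: Trace: A -r-> A -q-> C -r-> A -q-> C  → end C, rejected
w2: Trace: A -q-> C -p-> B -q-> C -q-> B -q-> C  → end C, rejected
w3: Trace: A -p-> C -p-> B -p-> B  → end B, rejected

none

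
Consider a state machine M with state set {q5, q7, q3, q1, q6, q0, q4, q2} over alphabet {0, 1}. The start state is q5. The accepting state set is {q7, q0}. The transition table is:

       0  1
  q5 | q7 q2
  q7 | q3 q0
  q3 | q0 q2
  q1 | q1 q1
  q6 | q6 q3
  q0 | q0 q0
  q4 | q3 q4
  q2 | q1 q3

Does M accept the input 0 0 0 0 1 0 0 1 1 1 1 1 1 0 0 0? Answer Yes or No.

Yes

Trace: q5 -0-> q7 -0-> q3 -0-> q0 -0-> q0 -1-> q0 -0-> q0 -0-> q0 -1-> q0 -1-> q0 -1-> q0 -1-> q0 -1-> q0 -1-> q0 -0-> q0 -0-> q0 -0-> q0
End state q0 is accepting.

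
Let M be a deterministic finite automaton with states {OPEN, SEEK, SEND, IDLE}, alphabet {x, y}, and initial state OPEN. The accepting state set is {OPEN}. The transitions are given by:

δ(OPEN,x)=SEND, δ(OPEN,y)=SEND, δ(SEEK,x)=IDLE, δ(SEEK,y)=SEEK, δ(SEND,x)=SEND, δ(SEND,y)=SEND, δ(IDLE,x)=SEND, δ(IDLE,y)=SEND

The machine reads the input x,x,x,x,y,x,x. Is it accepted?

Trace: OPEN -x-> SEND -x-> SEND -x-> SEND -x-> SEND -y-> SEND -x-> SEND -x-> SEND
End state SEND is not accepting.

No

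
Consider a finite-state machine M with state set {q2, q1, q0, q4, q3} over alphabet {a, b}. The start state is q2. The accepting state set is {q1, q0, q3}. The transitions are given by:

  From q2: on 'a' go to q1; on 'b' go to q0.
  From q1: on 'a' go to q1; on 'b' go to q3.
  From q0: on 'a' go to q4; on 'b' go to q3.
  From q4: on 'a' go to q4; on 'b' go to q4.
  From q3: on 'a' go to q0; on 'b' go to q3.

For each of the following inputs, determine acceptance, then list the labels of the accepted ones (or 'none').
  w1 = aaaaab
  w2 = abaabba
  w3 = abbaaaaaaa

w1: q2 → q1 → q1 → q1 → q1 → q1 → q3  → end q3, accepted
w2: q2 → q1 → q3 → q0 → q4 → q4 → q4 → q4  → end q4, rejected
w3: q2 → q1 → q3 → q3 → q0 → q4 → q4 → q4 → q4 → q4 → q4  → end q4, rejected

w1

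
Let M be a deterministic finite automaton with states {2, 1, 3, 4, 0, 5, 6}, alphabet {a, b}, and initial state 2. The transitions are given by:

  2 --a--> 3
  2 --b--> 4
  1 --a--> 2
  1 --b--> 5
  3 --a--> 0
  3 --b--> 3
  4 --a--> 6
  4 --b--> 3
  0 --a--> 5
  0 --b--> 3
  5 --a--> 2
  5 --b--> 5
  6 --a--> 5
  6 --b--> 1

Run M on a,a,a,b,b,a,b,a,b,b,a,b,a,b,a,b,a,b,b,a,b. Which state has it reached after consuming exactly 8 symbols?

2 → 3 → 0 → 5 → 5 → 5 → 2 → 4 → 6
After 8 symbols: 6.

6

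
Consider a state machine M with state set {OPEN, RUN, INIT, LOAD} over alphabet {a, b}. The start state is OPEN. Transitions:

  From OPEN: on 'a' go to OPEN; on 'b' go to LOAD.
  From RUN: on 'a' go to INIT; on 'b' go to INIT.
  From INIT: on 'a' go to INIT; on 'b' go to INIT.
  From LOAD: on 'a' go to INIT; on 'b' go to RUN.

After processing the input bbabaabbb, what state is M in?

INIT

OPEN → LOAD → RUN → INIT → INIT → INIT → INIT → INIT → INIT → INIT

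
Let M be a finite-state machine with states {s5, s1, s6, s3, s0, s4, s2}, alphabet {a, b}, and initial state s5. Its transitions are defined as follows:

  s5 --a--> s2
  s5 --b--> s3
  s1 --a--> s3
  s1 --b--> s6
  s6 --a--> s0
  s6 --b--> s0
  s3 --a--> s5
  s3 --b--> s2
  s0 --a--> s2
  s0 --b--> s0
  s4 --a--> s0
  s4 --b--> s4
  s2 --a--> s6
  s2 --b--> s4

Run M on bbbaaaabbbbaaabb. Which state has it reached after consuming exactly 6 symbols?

s5 → s3 → s2 → s4 → s0 → s2 → s6
After 6 symbols: s6.

s6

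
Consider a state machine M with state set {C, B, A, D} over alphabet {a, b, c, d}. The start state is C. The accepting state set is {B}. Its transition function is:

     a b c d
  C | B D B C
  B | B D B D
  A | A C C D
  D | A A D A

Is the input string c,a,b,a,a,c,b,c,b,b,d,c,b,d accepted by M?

No

C → B → B → D → A → A → C → D → D → A → C → C → B → D → A
End state A is not accepting.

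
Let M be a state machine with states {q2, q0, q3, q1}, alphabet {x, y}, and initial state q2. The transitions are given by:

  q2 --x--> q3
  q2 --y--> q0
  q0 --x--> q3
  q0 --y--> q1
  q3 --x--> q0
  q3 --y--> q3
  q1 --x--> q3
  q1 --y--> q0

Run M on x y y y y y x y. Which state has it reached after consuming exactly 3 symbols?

q3

q2 → q3 → q3 → q3
After 3 symbols: q3.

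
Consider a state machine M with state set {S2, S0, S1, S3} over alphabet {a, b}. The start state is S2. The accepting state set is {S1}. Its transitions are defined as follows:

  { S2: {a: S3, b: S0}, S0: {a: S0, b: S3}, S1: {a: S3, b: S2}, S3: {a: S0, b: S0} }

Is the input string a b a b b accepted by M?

start at S2
read 'a': S2 → S3
read 'b': S3 → S0
read 'a': S0 → S0
read 'b': S0 → S3
read 'b': S3 → S0
End state S0 is not accepting.

No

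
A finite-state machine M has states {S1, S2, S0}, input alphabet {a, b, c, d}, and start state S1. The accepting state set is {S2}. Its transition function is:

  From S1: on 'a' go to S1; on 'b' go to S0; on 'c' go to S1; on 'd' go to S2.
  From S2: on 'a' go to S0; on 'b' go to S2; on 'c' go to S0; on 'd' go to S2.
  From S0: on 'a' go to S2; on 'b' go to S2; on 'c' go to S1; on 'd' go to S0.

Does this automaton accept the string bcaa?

No

S1 → S0 → S1 → S1 → S1
End state S1 is not accepting.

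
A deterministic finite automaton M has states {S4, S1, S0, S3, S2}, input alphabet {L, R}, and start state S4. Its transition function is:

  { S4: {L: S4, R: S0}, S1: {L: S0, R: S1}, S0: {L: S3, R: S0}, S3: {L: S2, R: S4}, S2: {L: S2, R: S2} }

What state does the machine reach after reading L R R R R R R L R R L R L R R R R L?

S4 → S4 → S0 → S0 → S0 → S0 → S0 → S0 → S3 → S4 → S0 → S3 → S4 → S4 → S0 → S0 → S0 → S0 → S3

S3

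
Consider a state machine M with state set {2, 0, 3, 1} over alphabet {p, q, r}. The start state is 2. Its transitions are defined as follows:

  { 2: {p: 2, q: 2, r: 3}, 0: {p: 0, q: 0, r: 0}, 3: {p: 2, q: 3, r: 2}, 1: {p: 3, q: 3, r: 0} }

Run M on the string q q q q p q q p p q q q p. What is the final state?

2

Trace: 2 -q-> 2 -q-> 2 -q-> 2 -q-> 2 -p-> 2 -q-> 2 -q-> 2 -p-> 2 -p-> 2 -q-> 2 -q-> 2 -q-> 2 -p-> 2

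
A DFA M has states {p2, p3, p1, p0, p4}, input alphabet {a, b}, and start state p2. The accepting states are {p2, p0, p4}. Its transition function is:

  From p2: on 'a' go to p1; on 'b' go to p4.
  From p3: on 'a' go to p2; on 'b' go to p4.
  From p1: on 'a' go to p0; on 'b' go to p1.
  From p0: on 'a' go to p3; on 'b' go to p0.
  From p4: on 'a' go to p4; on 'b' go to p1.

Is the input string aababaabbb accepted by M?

start at p2
read 'a': p2 → p1
read 'a': p1 → p0
read 'b': p0 → p0
read 'a': p0 → p3
read 'b': p3 → p4
read 'a': p4 → p4
read 'a': p4 → p4
read 'b': p4 → p1
read 'b': p1 → p1
read 'b': p1 → p1
End state p1 is not accepting.

No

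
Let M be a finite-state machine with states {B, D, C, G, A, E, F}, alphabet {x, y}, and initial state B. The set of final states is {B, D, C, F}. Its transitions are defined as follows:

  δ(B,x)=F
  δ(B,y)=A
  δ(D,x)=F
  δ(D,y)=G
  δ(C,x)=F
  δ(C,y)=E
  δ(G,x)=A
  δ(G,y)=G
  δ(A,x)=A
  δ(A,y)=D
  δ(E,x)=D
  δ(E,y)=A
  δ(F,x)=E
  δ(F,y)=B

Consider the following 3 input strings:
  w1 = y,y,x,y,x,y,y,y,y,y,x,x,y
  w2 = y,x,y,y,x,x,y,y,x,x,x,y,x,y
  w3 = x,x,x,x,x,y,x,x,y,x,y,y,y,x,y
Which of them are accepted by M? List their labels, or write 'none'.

w1: Trace: B -y-> A -y-> D -x-> F -y-> B -x-> F -y-> B -y-> A -y-> D -y-> G -y-> G -x-> A -x-> A -y-> D  → end D, accepted
w2: Trace: B -y-> A -x-> A -y-> D -y-> G -x-> A -x-> A -y-> D -y-> G -x-> A -x-> A -x-> A -y-> D -x-> F -y-> B  → end B, accepted
w3: Trace: B -x-> F -x-> E -x-> D -x-> F -x-> E -y-> A -x-> A -x-> A -y-> D -x-> F -y-> B -y-> A -y-> D -x-> F -y-> B  → end B, accepted

w1, w2, w3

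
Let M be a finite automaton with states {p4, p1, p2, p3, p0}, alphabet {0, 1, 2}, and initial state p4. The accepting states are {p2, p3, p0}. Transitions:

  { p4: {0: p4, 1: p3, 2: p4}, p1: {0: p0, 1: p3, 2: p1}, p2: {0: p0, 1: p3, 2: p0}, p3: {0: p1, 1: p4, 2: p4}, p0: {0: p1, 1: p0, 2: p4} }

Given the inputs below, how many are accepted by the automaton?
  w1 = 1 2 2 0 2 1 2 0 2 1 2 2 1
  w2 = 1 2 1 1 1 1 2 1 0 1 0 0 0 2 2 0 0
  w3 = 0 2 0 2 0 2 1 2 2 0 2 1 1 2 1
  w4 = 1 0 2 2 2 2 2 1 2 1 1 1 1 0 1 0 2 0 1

w1: Trace: p4 -1-> p3 -2-> p4 -2-> p4 -0-> p4 -2-> p4 -1-> p3 -2-> p4 -0-> p4 -2-> p4 -1-> p3 -2-> p4 -2-> p4 -1-> p3  → end p3, accepted
w2: Trace: p4 -1-> p3 -2-> p4 -1-> p3 -1-> p4 -1-> p3 -1-> p4 -2-> p4 -1-> p3 -0-> p1 -1-> p3 -0-> p1 -0-> p0 -0-> p1 -2-> p1 -2-> p1 -0-> p0 -0-> p1  → end p1, rejected
w3: Trace: p4 -0-> p4 -2-> p4 -0-> p4 -2-> p4 -0-> p4 -2-> p4 -1-> p3 -2-> p4 -2-> p4 -0-> p4 -2-> p4 -1-> p3 -1-> p4 -2-> p4 -1-> p3  → end p3, accepted
w4: Trace: p4 -1-> p3 -0-> p1 -2-> p1 -2-> p1 -2-> p1 -2-> p1 -2-> p1 -1-> p3 -2-> p4 -1-> p3 -1-> p4 -1-> p3 -1-> p4 -0-> p4 -1-> p3 -0-> p1 -2-> p1 -0-> p0 -1-> p0  → end p0, accepted

3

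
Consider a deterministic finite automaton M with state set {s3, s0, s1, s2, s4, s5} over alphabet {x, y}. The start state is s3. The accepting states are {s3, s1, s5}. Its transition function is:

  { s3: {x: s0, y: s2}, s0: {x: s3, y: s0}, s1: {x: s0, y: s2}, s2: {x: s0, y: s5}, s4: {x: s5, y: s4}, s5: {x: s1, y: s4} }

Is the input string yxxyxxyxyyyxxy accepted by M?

start at s3
read 'y': s3 → s2
read 'x': s2 → s0
read 'x': s0 → s3
read 'y': s3 → s2
read 'x': s2 → s0
read 'x': s0 → s3
read 'y': s3 → s2
read 'x': s2 → s0
read 'y': s0 → s0
read 'y': s0 → s0
read 'y': s0 → s0
read 'x': s0 → s3
read 'x': s3 → s0
read 'y': s0 → s0
End state s0 is not accepting.

No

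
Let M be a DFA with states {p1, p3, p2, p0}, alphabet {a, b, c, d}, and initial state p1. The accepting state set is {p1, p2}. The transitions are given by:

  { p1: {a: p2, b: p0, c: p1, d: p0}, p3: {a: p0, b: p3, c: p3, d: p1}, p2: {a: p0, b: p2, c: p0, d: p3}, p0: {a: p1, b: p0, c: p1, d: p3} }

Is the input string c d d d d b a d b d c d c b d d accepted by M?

start at p1
read 'c': p1 → p1
read 'd': p1 → p0
read 'd': p0 → p3
read 'd': p3 → p1
read 'd': p1 → p0
read 'b': p0 → p0
read 'a': p0 → p1
read 'd': p1 → p0
read 'b': p0 → p0
read 'd': p0 → p3
read 'c': p3 → p3
read 'd': p3 → p1
read 'c': p1 → p1
read 'b': p1 → p0
read 'd': p0 → p3
read 'd': p3 → p1
End state p1 is accepting.

Yes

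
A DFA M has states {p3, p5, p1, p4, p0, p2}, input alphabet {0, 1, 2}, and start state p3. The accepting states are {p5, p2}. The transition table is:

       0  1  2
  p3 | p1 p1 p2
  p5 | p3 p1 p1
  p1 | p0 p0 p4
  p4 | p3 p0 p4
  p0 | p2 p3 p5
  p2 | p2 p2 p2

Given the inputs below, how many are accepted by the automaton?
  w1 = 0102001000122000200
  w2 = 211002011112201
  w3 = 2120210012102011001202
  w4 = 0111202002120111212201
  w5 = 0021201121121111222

4

w1:
  start at p3
  read '0': p3 → p1
  read '1': p1 → p0
  read '0': p0 → p2
  read '2': p2 → p2
  read '0': p2 → p2
  read '0': p2 → p2
  read '1': p2 → p2
  read '0': p2 → p2
  read '0': p2 → p2
  read '0': p2 → p2
  read '1': p2 → p2
  read '2': p2 → p2
  read '2': p2 → p2
  read '0': p2 → p2
  read '0': p2 → p2
  read '0': p2 → p2
  read '2': p2 → p2
  read '0': p2 → p2
  read '0': p2 → p2
  end p2, accepted
w2:
  start at p3
  read '2': p3 → p2
  read '1': p2 → p2
  read '1': p2 → p2
  read '0': p2 → p2
  read '0': p2 → p2
  read '2': p2 → p2
  read '0': p2 → p2
  read '1': p2 → p2
  read '1': p2 → p2
  read '1': p2 → p2
  read '1': p2 → p2
  read '2': p2 → p2
  read '2': p2 → p2
  read '0': p2 → p2
  read '1': p2 → p2
  end p2, accepted
w3:
  start at p3
  read '2': p3 → p2
  read '1': p2 → p2
  read '2': p2 → p2
  read '0': p2 → p2
  read '2': p2 → p2
  read '1': p2 → p2
  read '0': p2 → p2
  read '0': p2 → p2
  read '1': p2 → p2
  read '2': p2 → p2
  read '1': p2 → p2
  read '0': p2 → p2
  read '2': p2 → p2
  read '0': p2 → p2
  read '1': p2 → p2
  read '1': p2 → p2
  read '0': p2 → p2
  read '0': p2 → p2
  read '1': p2 → p2
  read '2': p2 → p2
  read '0': p2 → p2
  read '2': p2 → p2
  end p2, accepted
w4:
  start at p3
  read '0': p3 → p1
  read '1': p1 → p0
  read '1': p0 → p3
  read '1': p3 → p1
  read '2': p1 → p4
  read '0': p4 → p3
  read '2': p3 → p2
  read '0': p2 → p2
  read '0': p2 → p2
  read '2': p2 → p2
  read '1': p2 → p2
  read '2': p2 → p2
  read '0': p2 → p2
  read '1': p2 → p2
  read '1': p2 → p2
  read '1': p2 → p2
  read '2': p2 → p2
  read '1': p2 → p2
  read '2': p2 → p2
  read '2': p2 → p2
  read '0': p2 → p2
  read '1': p2 → p2
  end p2, accepted
w5:
  start at p3
  read '0': p3 → p1
  read '0': p1 → p0
  read '2': p0 → p5
  read '1': p5 → p1
  read '2': p1 → p4
  read '0': p4 → p3
  read '1': p3 → p1
  read '1': p1 → p0
  read '2': p0 → p5
  read '1': p5 → p1
  read '1': p1 → p0
  read '2': p0 → p5
  read '1': p5 → p1
  read '1': p1 → p0
  read '1': p0 → p3
  read '1': p3 → p1
  read '2': p1 → p4
  read '2': p4 → p4
  read '2': p4 → p4
  end p4, rejected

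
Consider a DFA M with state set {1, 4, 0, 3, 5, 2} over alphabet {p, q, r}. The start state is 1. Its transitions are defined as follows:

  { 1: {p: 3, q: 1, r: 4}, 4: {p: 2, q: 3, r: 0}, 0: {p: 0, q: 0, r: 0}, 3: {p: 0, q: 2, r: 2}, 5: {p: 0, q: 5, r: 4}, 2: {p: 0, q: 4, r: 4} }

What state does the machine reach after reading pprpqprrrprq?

Trace: 1 -p-> 3 -p-> 0 -r-> 0 -p-> 0 -q-> 0 -p-> 0 -r-> 0 -r-> 0 -r-> 0 -p-> 0 -r-> 0 -q-> 0

0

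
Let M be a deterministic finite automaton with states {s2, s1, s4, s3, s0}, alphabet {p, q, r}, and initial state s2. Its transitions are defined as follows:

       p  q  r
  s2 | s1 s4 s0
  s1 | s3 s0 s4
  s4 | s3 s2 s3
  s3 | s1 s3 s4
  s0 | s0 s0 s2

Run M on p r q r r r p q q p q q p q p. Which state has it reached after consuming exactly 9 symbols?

s0

s2 → s1 → s4 → s2 → s0 → s2 → s0 → s0 → s0 → s0
After 9 symbols: s0.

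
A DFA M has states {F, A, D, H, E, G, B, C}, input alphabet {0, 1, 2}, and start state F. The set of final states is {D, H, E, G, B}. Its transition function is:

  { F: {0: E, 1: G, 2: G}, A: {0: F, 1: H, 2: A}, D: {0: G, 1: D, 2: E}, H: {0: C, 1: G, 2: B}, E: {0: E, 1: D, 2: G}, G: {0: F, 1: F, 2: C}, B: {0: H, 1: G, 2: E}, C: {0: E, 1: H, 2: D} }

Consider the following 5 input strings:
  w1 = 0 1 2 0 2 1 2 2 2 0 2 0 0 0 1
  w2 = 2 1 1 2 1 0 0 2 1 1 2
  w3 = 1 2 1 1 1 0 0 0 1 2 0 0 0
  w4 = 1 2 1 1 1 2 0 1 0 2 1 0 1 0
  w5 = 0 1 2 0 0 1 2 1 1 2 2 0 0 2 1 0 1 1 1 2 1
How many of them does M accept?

4

w1: F → E → D → E → E → G → F → G → C → D → G → C → E → E → E → D  → end D, accepted
w2: F → G → F → G → C → H → C → E → G → F → G → C  → end C, rejected
w3: F → G → C → H → G → F → E → E → E → D → E → E → E → E  → end E, accepted
w4: F → G → C → H → G → F → G → F → G → F → G → F → E → D → G  → end G, accepted
w5: F → E → D → E → E → E → D → E → D → D → E → G → F → E → G → F → E → D → D → D → E → D  → end D, accepted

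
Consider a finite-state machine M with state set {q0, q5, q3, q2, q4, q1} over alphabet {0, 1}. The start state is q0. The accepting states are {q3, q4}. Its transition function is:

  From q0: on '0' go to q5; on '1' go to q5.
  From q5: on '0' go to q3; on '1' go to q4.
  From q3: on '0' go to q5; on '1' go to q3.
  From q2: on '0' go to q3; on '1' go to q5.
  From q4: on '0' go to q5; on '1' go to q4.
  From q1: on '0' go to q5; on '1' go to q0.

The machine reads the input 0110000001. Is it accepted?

Yes

q0 → q5 → q4 → q4 → q5 → q3 → q5 → q3 → q5 → q3 → q3
End state q3 is accepting.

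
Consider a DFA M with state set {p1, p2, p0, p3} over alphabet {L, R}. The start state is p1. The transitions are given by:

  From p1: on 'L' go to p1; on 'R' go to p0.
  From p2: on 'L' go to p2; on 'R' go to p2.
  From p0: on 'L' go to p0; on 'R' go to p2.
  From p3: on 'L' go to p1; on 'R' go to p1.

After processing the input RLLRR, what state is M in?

p2

Trace: p1 -R-> p0 -L-> p0 -L-> p0 -R-> p2 -R-> p2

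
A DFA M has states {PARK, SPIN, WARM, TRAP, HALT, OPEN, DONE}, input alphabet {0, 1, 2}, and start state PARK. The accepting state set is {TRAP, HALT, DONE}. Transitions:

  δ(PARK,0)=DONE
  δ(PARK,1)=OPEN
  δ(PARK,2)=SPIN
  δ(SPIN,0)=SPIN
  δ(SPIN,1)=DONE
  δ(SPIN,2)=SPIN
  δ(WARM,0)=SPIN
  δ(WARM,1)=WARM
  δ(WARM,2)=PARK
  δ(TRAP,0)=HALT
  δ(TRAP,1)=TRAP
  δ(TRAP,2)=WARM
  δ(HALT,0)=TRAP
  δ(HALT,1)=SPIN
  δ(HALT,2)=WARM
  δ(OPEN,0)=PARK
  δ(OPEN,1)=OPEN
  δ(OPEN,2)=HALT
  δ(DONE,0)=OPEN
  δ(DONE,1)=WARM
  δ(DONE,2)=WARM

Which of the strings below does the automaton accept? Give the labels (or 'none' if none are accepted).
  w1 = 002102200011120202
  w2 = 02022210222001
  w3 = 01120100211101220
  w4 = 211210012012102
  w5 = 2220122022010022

w1:
  start at PARK
  read '0': PARK → DONE
  read '0': DONE → OPEN
  read '2': OPEN → HALT
  read '1': HALT → SPIN
  read '0': SPIN → SPIN
  read '2': SPIN → SPIN
  read '2': SPIN → SPIN
  read '0': SPIN → SPIN
  read '0': SPIN → SPIN
  read '0': SPIN → SPIN
  read '1': SPIN → DONE
  read '1': DONE → WARM
  read '1': WARM → WARM
  read '2': WARM → PARK
  read '0': PARK → DONE
  read '2': DONE → WARM
  read '0': WARM → SPIN
  read '2': SPIN → SPIN
  end SPIN, rejected
w2:
  start at PARK
  read '0': PARK → DONE
  read '2': DONE → WARM
  read '0': WARM → SPIN
  read '2': SPIN → SPIN
  read '2': SPIN → SPIN
  read '2': SPIN → SPIN
  read '1': SPIN → DONE
  read '0': DONE → OPEN
  read '2': OPEN → HALT
  read '2': HALT → WARM
  read '2': WARM → PARK
  read '0': PARK → DONE
  read '0': DONE → OPEN
  read '1': OPEN → OPEN
  end OPEN, rejected
w3:
  start at PARK
  read '0': PARK → DONE
  read '1': DONE → WARM
  read '1': WARM → WARM
  read '2': WARM → PARK
  read '0': PARK → DONE
  read '1': DONE → WARM
  read '0': WARM → SPIN
  read '0': SPIN → SPIN
  read '2': SPIN → SPIN
  read '1': SPIN → DONE
  read '1': DONE → WARM
  read '1': WARM → WARM
  read '0': WARM → SPIN
  read '1': SPIN → DONE
  read '2': DONE → WARM
  read '2': WARM → PARK
  read '0': PARK → DONE
  end DONE, accepted
w4:
  start at PARK
  read '2': PARK → SPIN
  read '1': SPIN → DONE
  read '1': DONE → WARM
  read '2': WARM → PARK
  read '1': PARK → OPEN
  read '0': OPEN → PARK
  read '0': PARK → DONE
  read '1': DONE → WARM
  read '2': WARM → PARK
  read '0': PARK → DONE
  read '1': DONE → WARM
  read '2': WARM → PARK
  read '1': PARK → OPEN
  read '0': OPEN → PARK
  read '2': PARK → SPIN
  end SPIN, rejected
w5:
  start at PARK
  read '2': PARK → SPIN
  read '2': SPIN → SPIN
  read '2': SPIN → SPIN
  read '0': SPIN → SPIN
  read '1': SPIN → DONE
  read '2': DONE → WARM
  read '2': WARM → PARK
  read '0': PARK → DONE
  read '2': DONE → WARM
  read '2': WARM → PARK
  read '0': PARK → DONE
  read '1': DONE → WARM
  read '0': WARM → SPIN
  read '0': SPIN → SPIN
  read '2': SPIN → SPIN
  read '2': SPIN → SPIN
  end SPIN, rejected

w3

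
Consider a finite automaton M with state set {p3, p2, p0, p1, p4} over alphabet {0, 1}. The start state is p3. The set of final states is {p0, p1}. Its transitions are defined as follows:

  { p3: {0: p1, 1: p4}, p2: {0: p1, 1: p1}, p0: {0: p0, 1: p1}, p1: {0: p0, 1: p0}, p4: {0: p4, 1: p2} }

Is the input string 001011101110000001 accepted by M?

Trace: p3 -0-> p1 -0-> p0 -1-> p1 -0-> p0 -1-> p1 -1-> p0 -1-> p1 -0-> p0 -1-> p1 -1-> p0 -1-> p1 -0-> p0 -0-> p0 -0-> p0 -0-> p0 -0-> p0 -0-> p0 -1-> p1
End state p1 is accepting.

Yes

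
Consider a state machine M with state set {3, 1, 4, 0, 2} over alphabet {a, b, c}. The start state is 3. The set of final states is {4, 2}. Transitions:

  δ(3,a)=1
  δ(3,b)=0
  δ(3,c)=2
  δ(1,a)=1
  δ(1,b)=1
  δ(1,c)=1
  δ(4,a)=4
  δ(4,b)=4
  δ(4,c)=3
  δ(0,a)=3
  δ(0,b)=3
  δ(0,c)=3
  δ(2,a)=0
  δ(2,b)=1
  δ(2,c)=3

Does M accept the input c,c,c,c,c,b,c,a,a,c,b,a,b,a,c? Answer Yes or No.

No

3 → 2 → 3 → 2 → 3 → 2 → 1 → 1 → 1 → 1 → 1 → 1 → 1 → 1 → 1 → 1
End state 1 is not accepting.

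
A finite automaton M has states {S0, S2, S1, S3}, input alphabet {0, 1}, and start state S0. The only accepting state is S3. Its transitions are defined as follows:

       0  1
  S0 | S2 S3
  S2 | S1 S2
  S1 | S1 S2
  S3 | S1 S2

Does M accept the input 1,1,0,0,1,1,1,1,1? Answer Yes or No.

No

Trace: S0 -1-> S3 -1-> S2 -0-> S1 -0-> S1 -1-> S2 -1-> S2 -1-> S2 -1-> S2 -1-> S2
End state S2 is not accepting.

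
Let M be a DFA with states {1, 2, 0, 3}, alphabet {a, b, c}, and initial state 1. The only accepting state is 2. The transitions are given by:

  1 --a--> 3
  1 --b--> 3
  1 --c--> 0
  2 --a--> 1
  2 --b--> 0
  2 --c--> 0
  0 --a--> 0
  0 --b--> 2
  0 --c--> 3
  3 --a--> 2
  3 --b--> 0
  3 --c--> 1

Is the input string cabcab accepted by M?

Trace: 1 -c-> 0 -a-> 0 -b-> 2 -c-> 0 -a-> 0 -b-> 2
End state 2 is accepting.

Yes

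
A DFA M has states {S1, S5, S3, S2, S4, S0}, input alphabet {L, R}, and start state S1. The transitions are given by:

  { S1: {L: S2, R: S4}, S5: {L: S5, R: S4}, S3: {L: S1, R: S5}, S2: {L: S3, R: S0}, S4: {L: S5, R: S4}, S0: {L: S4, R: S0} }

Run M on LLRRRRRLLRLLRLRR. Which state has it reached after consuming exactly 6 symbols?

start at S1
read 'L': S1 → S2
read 'L': S2 → S3
read 'R': S3 → S5
read 'R': S5 → S4
read 'R': S4 → S4
read 'R': S4 → S4
After 6 symbols: S4.

S4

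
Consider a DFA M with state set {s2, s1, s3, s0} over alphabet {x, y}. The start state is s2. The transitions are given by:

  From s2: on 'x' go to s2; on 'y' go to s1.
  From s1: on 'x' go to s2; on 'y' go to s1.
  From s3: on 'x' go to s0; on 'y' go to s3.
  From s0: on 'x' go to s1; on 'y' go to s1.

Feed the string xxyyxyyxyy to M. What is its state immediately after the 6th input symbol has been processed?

s1

Trace: s2 -x-> s2 -x-> s2 -y-> s1 -y-> s1 -x-> s2 -y-> s1
After 6 symbols: s1.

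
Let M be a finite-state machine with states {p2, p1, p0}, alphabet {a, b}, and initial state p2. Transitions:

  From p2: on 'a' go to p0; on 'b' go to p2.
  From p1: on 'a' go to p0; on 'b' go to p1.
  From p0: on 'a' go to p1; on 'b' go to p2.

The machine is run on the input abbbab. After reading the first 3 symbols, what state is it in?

p2

Trace: p2 -a-> p0 -b-> p2 -b-> p2
After 3 symbols: p2.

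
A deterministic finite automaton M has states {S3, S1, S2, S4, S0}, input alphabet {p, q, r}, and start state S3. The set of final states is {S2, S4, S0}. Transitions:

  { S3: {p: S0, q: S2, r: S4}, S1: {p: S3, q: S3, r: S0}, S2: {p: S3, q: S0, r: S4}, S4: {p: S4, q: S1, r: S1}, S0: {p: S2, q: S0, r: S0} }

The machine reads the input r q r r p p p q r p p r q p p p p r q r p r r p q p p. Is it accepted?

Yes

S3 → S4 → S1 → S0 → S0 → S2 → S3 → S0 → S0 → S0 → S2 → S3 → S4 → S1 → S3 → S0 → S2 → S3 → S4 → S1 → S0 → S2 → S4 → S1 → S3 → S2 → S3 → S0
End state S0 is accepting.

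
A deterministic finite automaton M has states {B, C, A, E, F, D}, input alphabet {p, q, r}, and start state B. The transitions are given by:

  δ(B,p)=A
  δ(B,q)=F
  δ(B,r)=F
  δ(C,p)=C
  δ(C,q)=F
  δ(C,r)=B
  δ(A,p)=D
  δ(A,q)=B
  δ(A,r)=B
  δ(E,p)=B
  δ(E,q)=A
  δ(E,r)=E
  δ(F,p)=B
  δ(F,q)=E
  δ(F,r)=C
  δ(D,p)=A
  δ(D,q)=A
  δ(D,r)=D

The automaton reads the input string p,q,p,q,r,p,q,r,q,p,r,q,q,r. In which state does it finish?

start at B
read 'p': B → A
read 'q': A → B
read 'p': B → A
read 'q': A → B
read 'r': B → F
read 'p': F → B
read 'q': B → F
read 'r': F → C
read 'q': C → F
read 'p': F → B
read 'r': B → F
read 'q': F → E
read 'q': E → A
read 'r': A → B

B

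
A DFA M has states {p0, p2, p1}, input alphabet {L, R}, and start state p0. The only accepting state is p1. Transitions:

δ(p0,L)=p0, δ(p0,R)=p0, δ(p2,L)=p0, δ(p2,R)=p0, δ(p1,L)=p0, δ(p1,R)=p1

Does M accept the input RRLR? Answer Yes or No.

p0 → p0 → p0 → p0 → p0
End state p0 is not accepting.

No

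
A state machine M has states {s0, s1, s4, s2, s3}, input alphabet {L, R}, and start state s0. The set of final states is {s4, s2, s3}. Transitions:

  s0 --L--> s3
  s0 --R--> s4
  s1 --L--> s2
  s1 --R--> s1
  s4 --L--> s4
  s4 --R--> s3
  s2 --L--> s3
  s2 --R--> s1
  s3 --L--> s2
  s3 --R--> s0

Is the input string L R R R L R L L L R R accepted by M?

No

start at s0
read 'L': s0 → s3
read 'R': s3 → s0
read 'R': s0 → s4
read 'R': s4 → s3
read 'L': s3 → s2
read 'R': s2 → s1
read 'L': s1 → s2
read 'L': s2 → s3
read 'L': s3 → s2
read 'R': s2 → s1
read 'R': s1 → s1
End state s1 is not accepting.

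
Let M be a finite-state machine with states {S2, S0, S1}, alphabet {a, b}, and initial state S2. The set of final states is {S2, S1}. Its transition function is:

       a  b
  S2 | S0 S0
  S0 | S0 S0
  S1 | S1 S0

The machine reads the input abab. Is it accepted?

No

S2 → S0 → S0 → S0 → S0
End state S0 is not accepting.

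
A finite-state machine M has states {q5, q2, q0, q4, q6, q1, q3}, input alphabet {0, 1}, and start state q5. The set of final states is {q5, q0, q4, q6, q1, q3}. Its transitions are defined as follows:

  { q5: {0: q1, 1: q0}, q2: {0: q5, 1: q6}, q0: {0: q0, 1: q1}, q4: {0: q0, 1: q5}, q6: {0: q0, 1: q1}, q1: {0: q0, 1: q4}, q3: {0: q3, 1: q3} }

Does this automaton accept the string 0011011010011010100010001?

Yes

Trace: q5 -0-> q1 -0-> q0 -1-> q1 -1-> q4 -0-> q0 -1-> q1 -1-> q4 -0-> q0 -1-> q1 -0-> q0 -0-> q0 -1-> q1 -1-> q4 -0-> q0 -1-> q1 -0-> q0 -1-> q1 -0-> q0 -0-> q0 -0-> q0 -1-> q1 -0-> q0 -0-> q0 -0-> q0 -1-> q1
End state q1 is accepting.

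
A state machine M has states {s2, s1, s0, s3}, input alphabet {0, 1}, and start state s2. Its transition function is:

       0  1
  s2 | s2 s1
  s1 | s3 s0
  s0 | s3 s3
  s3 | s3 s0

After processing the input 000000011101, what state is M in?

s2 → s2 → s2 → s2 → s2 → s2 → s2 → s2 → s1 → s0 → s3 → s3 → s0

s0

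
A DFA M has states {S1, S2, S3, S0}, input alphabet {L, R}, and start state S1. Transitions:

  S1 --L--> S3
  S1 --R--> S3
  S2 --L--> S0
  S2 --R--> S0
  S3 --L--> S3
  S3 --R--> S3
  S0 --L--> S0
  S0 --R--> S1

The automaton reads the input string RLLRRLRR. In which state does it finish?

S3

start at S1
read 'R': S1 → S3
read 'L': S3 → S3
read 'L': S3 → S3
read 'R': S3 → S3
read 'R': S3 → S3
read 'L': S3 → S3
read 'R': S3 → S3
read 'R': S3 → S3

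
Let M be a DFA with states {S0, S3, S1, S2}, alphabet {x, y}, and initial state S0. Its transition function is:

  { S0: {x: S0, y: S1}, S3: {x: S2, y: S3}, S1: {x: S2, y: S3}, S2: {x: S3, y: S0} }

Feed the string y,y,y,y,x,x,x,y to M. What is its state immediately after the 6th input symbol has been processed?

S3

S0 → S1 → S3 → S3 → S3 → S2 → S3
After 6 symbols: S3.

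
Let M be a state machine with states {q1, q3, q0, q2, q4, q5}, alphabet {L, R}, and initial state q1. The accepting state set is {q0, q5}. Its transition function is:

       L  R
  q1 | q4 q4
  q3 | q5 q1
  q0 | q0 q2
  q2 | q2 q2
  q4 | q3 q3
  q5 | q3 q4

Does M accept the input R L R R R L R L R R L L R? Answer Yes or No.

Trace: q1 -R-> q4 -L-> q3 -R-> q1 -R-> q4 -R-> q3 -L-> q5 -R-> q4 -L-> q3 -R-> q1 -R-> q4 -L-> q3 -L-> q5 -R-> q4
End state q4 is not accepting.

No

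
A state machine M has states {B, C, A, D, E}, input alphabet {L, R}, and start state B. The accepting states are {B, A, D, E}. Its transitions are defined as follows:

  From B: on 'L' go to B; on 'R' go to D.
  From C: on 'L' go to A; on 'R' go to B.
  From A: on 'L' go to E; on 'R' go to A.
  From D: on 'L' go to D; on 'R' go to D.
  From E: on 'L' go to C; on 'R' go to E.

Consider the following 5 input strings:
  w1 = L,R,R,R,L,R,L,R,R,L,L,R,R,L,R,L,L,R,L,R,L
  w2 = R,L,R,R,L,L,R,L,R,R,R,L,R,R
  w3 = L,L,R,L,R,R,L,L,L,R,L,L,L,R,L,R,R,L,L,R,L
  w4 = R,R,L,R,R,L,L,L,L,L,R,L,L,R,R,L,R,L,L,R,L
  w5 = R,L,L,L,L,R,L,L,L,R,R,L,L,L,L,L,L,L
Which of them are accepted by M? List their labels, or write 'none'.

w1, w2, w3, w4, w5

w1: Trace: B -L-> B -R-> D -R-> D -R-> D -L-> D -R-> D -L-> D -R-> D -R-> D -L-> D -L-> D -R-> D -R-> D -L-> D -R-> D -L-> D -L-> D -R-> D -L-> D -R-> D -L-> D  → end D, accepted
w2: Trace: B -R-> D -L-> D -R-> D -R-> D -L-> D -L-> D -R-> D -L-> D -R-> D -R-> D -R-> D -L-> D -R-> D -R-> D  → end D, accepted
w3: Trace: B -L-> B -L-> B -R-> D -L-> D -R-> D -R-> D -L-> D -L-> D -L-> D -R-> D -L-> D -L-> D -L-> D -R-> D -L-> D -R-> D -R-> D -L-> D -L-> D -R-> D -L-> D  → end D, accepted
w4: Trace: B -R-> D -R-> D -L-> D -R-> D -R-> D -L-> D -L-> D -L-> D -L-> D -L-> D -R-> D -L-> D -L-> D -R-> D -R-> D -L-> D -R-> D -L-> D -L-> D -R-> D -L-> D  → end D, accepted
w5: Trace: B -R-> D -L-> D -L-> D -L-> D -L-> D -R-> D -L-> D -L-> D -L-> D -R-> D -R-> D -L-> D -L-> D -L-> D -L-> D -L-> D -L-> D -L-> D  → end D, accepted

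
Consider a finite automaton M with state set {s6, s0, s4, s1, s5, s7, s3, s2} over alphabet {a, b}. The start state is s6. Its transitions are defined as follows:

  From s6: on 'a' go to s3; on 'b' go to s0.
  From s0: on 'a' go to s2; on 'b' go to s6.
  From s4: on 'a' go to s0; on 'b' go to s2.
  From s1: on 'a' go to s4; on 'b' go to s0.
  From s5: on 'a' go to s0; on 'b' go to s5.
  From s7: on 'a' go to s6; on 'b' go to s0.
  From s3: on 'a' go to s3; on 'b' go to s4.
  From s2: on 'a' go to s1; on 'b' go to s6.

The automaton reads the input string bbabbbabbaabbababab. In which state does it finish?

s4

s6 → s0 → s6 → s3 → s4 → s2 → s6 → s3 → s4 → s2 → s1 → s4 → s2 → s6 → s3 → s4 → s0 → s6 → s3 → s4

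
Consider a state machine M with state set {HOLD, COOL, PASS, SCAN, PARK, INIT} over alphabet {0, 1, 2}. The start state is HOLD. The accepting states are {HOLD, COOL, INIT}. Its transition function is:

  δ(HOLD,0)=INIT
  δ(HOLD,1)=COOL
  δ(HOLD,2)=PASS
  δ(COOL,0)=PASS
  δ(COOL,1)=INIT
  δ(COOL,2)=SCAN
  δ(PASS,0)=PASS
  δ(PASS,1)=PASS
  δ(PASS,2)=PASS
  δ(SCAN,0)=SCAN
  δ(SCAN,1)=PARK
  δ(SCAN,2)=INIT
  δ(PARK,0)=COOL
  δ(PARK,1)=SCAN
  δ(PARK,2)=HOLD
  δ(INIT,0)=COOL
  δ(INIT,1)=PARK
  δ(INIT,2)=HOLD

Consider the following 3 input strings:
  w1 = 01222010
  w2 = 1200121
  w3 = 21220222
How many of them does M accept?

1

w1: Trace: HOLD -0-> INIT -1-> PARK -2-> HOLD -2-> PASS -2-> PASS -0-> PASS -1-> PASS -0-> PASS  → end PASS, rejected
w2: Trace: HOLD -1-> COOL -2-> SCAN -0-> SCAN -0-> SCAN -1-> PARK -2-> HOLD -1-> COOL  → end COOL, accepted
w3: Trace: HOLD -2-> PASS -1-> PASS -2-> PASS -2-> PASS -0-> PASS -2-> PASS -2-> PASS -2-> PASS  → end PASS, rejected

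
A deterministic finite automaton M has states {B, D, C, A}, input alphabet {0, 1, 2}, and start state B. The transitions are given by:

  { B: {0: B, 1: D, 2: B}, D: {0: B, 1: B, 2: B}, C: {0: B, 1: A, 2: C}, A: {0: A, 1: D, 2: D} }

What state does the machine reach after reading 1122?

B

Trace: B -1-> D -1-> B -2-> B -2-> B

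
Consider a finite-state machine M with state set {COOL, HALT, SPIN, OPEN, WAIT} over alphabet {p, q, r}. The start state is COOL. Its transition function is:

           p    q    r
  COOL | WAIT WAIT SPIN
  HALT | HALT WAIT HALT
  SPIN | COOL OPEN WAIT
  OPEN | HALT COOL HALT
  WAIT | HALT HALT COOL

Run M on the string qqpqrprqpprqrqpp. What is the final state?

HALT

start at COOL
read 'q': COOL → WAIT
read 'q': WAIT → HALT
read 'p': HALT → HALT
read 'q': HALT → WAIT
read 'r': WAIT → COOL
read 'p': COOL → WAIT
read 'r': WAIT → COOL
read 'q': COOL → WAIT
read 'p': WAIT → HALT
read 'p': HALT → HALT
read 'r': HALT → HALT
read 'q': HALT → WAIT
read 'r': WAIT → COOL
read 'q': COOL → WAIT
read 'p': WAIT → HALT
read 'p': HALT → HALT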